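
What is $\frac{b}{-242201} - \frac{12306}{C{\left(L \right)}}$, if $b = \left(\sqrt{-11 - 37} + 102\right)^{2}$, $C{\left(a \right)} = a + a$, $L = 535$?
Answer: $- \frac{1495803213}{129577535} - \frac{816 i \sqrt{3}}{242201} \approx -11.544 - 0.0058355 i$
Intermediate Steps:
$C{\left(a \right)} = 2 a$
$b = \left(102 + 4 i \sqrt{3}\right)^{2}$ ($b = \left(\sqrt{-48} + 102\right)^{2} = \left(4 i \sqrt{3} + 102\right)^{2} = \left(102 + 4 i \sqrt{3}\right)^{2} \approx 10356.0 + 1413.4 i$)
$\frac{b}{-242201} - \frac{12306}{C{\left(L \right)}} = \frac{10356 + 816 i \sqrt{3}}{-242201} - \frac{12306}{2 \cdot 535} = \left(10356 + 816 i \sqrt{3}\right) \left(- \frac{1}{242201}\right) - \frac{12306}{1070} = \left(- \frac{10356}{242201} - \frac{816 i \sqrt{3}}{242201}\right) - \frac{6153}{535} = - \frac{1495803213}{129577535} - \frac{816 i \sqrt{3}}{242201}$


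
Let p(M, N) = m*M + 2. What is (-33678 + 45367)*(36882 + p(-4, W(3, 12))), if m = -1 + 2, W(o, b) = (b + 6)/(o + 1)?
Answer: 431090320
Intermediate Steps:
W(o, b) = (6 + b)/(1 + o)
m = 1
p(M, N) = 2 + M (p(M, N) = 1*M + 2 = M + 2 = 2 + M)
(-33678 + 45367)*(36882 + p(-4, W(3, 12))) = (-33678 + 45367)*(36882 + (2 - 4)) = 11689*(36882 - 2) = 11689*36880 = 431090320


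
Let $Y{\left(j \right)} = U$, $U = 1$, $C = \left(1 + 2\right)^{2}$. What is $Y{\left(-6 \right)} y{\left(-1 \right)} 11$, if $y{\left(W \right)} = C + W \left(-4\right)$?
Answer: $143$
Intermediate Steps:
$C = 9$ ($C = 3^{2} = 9$)
$Y{\left(j \right)} = 1$
$y{\left(W \right)} = 9 - 4 W$ ($y{\left(W \right)} = 9 + W \left(-4\right) = 9 - 4 W$)
$Y{\left(-6 \right)} y{\left(-1 \right)} 11 = 1 \left(9 - -4\right) 11 = 1 \left(9 + 4\right) 11 = 1 \cdot 13 \cdot 11 = 13 \cdot 11 = 143$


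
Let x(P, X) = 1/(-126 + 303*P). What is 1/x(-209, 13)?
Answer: -63453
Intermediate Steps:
1/x(-209, 13) = 1/(1/(3*(-42 + 101*(-209)))) = 1/(1/(3*(-42 - 21109))) = 1/((1/3)/(-21151)) = 1/((1/3)*(-1/21151)) = 1/(-1/63453) = -63453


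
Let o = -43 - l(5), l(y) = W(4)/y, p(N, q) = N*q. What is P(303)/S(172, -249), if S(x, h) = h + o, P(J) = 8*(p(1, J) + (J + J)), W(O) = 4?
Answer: -1515/61 ≈ -24.836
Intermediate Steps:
l(y) = 4/y
P(J) = 24*J (P(J) = 8*(1*J + (J + J)) = 8*(J + 2*J) = 8*(3*J) = 24*J)
o = -219/5 (o = -43 - 4/5 = -43 - 1*⅘ = -43 - ⅘ = -219/5 ≈ -43.800)
S(x, h) = -219/5 + h (S(x, h) = h - 219/5 = -219/5 + h)
P(303)/S(172, -249) = (24*303)/(-219/5 - 249) = 7272/(-1464/5) = 7272*(-5/1464) = -1515/61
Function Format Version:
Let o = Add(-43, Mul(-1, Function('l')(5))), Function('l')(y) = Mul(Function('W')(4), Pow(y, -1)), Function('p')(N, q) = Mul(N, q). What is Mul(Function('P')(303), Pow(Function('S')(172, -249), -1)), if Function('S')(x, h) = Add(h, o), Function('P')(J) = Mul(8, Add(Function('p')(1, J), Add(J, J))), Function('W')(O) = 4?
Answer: Rational(-1515, 61) ≈ -24.836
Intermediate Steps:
Function('l')(y) = Mul(4, Pow(y, -1))
Function('P')(J) = Mul(24, J) (Function('P')(J) = Mul(8, Add(Mul(1, J), Add(J, J))) = Mul(8, Add(J, Mul(2, J))) = Mul(8, Mul(3, J)) = Mul(24, J))
o = Rational(-219, 5) (o = Add(-43, Mul(-1, Mul(4, Pow(5, -1)))) = Add(-43, Mul(-1, Mul(4, Rational(1, 5)))) = Add(-43, Mul(-1, Rational(4, 5))) = Add(-43, Rational(-4, 5)) = Rational(-219, 5) ≈ -43.800)
Function('S')(x, h) = Add(Rational(-219, 5), h) (Function('S')(x, h) = Add(h, Rational(-219, 5)) = Add(Rational(-219, 5), h))
Mul(Function('P')(303), Pow(Function('S')(172, -249), -1)) = Mul(Mul(24, 303), Pow(Add(Rational(-219, 5), -249), -1)) = Mul(7272, Pow(Rational(-1464, 5), -1)) = Mul(7272, Rational(-5, 1464)) = Rational(-1515, 61)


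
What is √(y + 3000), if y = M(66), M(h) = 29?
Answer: √3029 ≈ 55.036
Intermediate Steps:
y = 29
√(y + 3000) = √(29 + 3000) = √3029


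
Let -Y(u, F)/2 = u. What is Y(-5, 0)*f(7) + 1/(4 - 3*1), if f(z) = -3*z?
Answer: -209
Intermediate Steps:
Y(u, F) = -2*u
Y(-5, 0)*f(7) + 1/(4 - 3*1) = (-2*(-5))*(-3*7) + 1/(4 - 3*1) = 10*(-21) + 1/(4 - 3) = -210 + 1/1 = -210 + 1 = -209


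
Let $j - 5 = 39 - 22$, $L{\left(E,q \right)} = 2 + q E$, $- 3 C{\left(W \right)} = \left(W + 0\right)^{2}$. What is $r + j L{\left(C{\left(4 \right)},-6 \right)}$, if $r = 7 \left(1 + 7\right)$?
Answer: $804$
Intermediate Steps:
$C{\left(W \right)} = - \frac{W^{2}}{3}$ ($C{\left(W \right)} = - \frac{\left(W + 0\right)^{2}}{3} = - \frac{W^{2}}{3}$)
$L{\left(E,q \right)} = 2 + E q$
$j = 22$ ($j = 5 + \left(39 - 22\right) = 5 + 17 = 22$)
$r = 56$ ($r = 7 \cdot 8 = 56$)
$r + j L{\left(C{\left(4 \right)},-6 \right)} = 56 + 22 \left(2 + - \frac{4^{2}}{3} \left(-6\right)\right) = 56 + 22 \left(2 + \left(- \frac{1}{3}\right) 16 \left(-6\right)\right) = 56 + 22 \left(2 - -32\right) = 56 + 22 \left(2 + 32\right) = 56 + 22 \cdot 34 = 56 + 748 = 804$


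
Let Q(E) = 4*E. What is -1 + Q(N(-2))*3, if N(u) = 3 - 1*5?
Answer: -25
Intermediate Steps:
N(u) = -2 (N(u) = 3 - 5 = -2)
-1 + Q(N(-2))*3 = -1 + (4*(-2))*3 = -1 - 8*3 = -1 - 24 = -25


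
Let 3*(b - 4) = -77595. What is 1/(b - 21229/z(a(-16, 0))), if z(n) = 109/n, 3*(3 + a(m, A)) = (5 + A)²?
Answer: -327/8796211 ≈ -3.7175e-5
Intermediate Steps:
b = -25861 (b = 4 + (⅓)*(-77595) = 4 - 25865 = -25861)
a(m, A) = -3 + (5 + A)²/3
1/(b - 21229/z(a(-16, 0))) = 1/(-25861 - (-63687/109 + 21229*(5 + 0)²/327)) = 1/(-25861 - 21229/(109/(-3 + (⅓)*5²))) = 1/(-25861 - 21229/(109/(-3 + (⅓)*25))) = 1/(-25861 - 21229/(109/(-3 + 25/3))) = 1/(-25861 - 21229/(109/(16/3))) = 1/(-25861 - 21229/(109*(3/16))) = 1/(-25861 - 21229/327/16) = 1/(-25861 - 21229*16/327) = 1/(-25861 - 339664/327) = 1/(-8796211/327) = -327/8796211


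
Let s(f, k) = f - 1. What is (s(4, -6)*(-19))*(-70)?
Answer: 3990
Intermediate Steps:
s(f, k) = -1 + f
(s(4, -6)*(-19))*(-70) = ((-1 + 4)*(-19))*(-70) = (3*(-19))*(-70) = -57*(-70) = 3990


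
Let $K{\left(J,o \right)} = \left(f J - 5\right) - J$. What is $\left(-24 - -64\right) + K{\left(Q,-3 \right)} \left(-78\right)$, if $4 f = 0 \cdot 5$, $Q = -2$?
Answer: $274$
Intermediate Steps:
$f = 0$ ($f = \frac{0 \cdot 5}{4} = \frac{1}{4} \cdot 0 = 0$)
$K{\left(J,o \right)} = -5 - J$ ($K{\left(J,o \right)} = \left(0 J - 5\right) - J = \left(0 - 5\right) - J = -5 - J$)
$\left(-24 - -64\right) + K{\left(Q,-3 \right)} \left(-78\right) = \left(-24 - -64\right) + \left(-5 - -2\right) \left(-78\right) = \left(-24 + 64\right) + \left(-5 + 2\right) \left(-78\right) = 40 - -234 = 40 + 234 = 274$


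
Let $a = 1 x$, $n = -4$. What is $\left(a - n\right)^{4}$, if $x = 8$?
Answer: $20736$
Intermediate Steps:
$a = 8$ ($a = 1 \cdot 8 = 8$)
$\left(a - n\right)^{4} = \left(8 - -4\right)^{4} = \left(8 + 4\right)^{4} = 12^{4} = 20736$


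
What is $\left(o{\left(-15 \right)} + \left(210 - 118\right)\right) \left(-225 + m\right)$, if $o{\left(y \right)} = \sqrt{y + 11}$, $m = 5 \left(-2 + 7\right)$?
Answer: $-18400 - 400 i \approx -18400.0 - 400.0 i$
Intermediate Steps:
$m = 25$ ($m = 5 \cdot 5 = 25$)
$o{\left(y \right)} = \sqrt{11 + y}$
$\left(o{\left(-15 \right)} + \left(210 - 118\right)\right) \left(-225 + m\right) = \left(\sqrt{11 - 15} + \left(210 - 118\right)\right) \left(-225 + 25\right) = \left(\sqrt{-4} + \left(210 - 118\right)\right) \left(-200\right) = \left(2 i + 92\right) \left(-200\right) = \left(92 + 2 i\right) \left(-200\right) = -18400 - 400 i$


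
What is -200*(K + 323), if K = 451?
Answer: -154800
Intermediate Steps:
-200*(K + 323) = -200*(451 + 323) = -200*774 = -154800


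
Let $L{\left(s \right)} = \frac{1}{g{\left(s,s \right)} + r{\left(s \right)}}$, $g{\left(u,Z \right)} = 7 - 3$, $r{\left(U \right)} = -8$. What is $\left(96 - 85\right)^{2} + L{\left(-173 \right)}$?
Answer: $\frac{483}{4} \approx 120.75$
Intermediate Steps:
$g{\left(u,Z \right)} = 4$
$L{\left(s \right)} = - \frac{1}{4}$ ($L{\left(s \right)} = \frac{1}{4 - 8} = \frac{1}{-4} = - \frac{1}{4}$)
$\left(96 - 85\right)^{2} + L{\left(-173 \right)} = \left(96 - 85\right)^{2} - \frac{1}{4} = 11^{2} - \frac{1}{4} = 121 - \frac{1}{4} = \frac{483}{4}$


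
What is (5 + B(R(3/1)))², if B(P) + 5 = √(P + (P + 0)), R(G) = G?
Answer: 6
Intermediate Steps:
B(P) = -5 + √2*√P (B(P) = -5 + √(P + (P + 0)) = -5 + √(P + P) = -5 + √(2*P) = -5 + √2*√P)
(5 + B(R(3/1)))² = (5 + (-5 + √2*√(3/1)))² = (5 + (-5 + √2*√(3*1)))² = (5 + (-5 + √2*√3))² = (5 + (-5 + √6))² = (√6)² = 6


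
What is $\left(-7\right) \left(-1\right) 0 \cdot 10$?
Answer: $0$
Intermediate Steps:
$\left(-7\right) \left(-1\right) 0 \cdot 10 = 7 \cdot 0 \cdot 10 = 0 \cdot 10 = 0$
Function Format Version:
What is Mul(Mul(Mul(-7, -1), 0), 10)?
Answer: 0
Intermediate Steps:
Mul(Mul(Mul(-7, -1), 0), 10) = Mul(Mul(7, 0), 10) = Mul(0, 10) = 0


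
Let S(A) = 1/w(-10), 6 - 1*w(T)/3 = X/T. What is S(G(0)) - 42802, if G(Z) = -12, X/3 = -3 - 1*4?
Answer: -5007824/117 ≈ -42802.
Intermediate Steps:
X = -21 (X = 3*(-3 - 1*4) = 3*(-3 - 4) = 3*(-7) = -21)
w(T) = 18 + 63/T (w(T) = 18 - (-63)/T = 18 + 63/T)
S(A) = 10/117 (S(A) = 1/(18 + 63/(-10)) = 1/(18 + 63*(-1/10)) = 1/(18 - 63/10) = 1/(117/10) = 10/117)
S(G(0)) - 42802 = 10/117 - 42802 = -5007824/117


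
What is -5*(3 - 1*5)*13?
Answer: 130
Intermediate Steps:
-5*(3 - 1*5)*13 = -5*(3 - 5)*13 = -5*(-2)*13 = 10*13 = 130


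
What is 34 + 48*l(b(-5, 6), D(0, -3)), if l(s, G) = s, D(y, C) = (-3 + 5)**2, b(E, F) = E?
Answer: -206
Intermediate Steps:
D(y, C) = 4 (D(y, C) = 2**2 = 4)
34 + 48*l(b(-5, 6), D(0, -3)) = 34 + 48*(-5) = 34 - 240 = -206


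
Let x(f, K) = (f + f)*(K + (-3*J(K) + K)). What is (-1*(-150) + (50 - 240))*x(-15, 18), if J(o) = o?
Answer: -21600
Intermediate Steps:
x(f, K) = -2*K*f (x(f, K) = (f + f)*(K + (-3*K + K)) = (2*f)*(K - 2*K) = (2*f)*(-K) = -2*K*f)
(-1*(-150) + (50 - 240))*x(-15, 18) = (-1*(-150) + (50 - 240))*(-2*18*(-15)) = (150 - 190)*540 = -40*540 = -21600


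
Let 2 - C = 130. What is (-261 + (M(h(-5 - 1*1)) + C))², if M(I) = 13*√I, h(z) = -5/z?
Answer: 908771/6 - 5057*√30/3 ≈ 1.4223e+5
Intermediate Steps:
C = -128 (C = 2 - 1*130 = 2 - 130 = -128)
(-261 + (M(h(-5 - 1*1)) + C))² = (-261 + (13*√(-5/(-5 - 1*1)) - 128))² = (-261 + (13*√(-5/(-5 - 1)) - 128))² = (-261 + (13*√(-5/(-6)) - 128))² = (-261 + (13*√(-5*(-⅙)) - 128))² = (-261 + (13*√(⅚) - 128))² = (-261 + (13*(√30/6) - 128))² = (-261 + (13*√30/6 - 128))² = (-261 + (-128 + 13*√30/6))² = (-389 + 13*√30/6)²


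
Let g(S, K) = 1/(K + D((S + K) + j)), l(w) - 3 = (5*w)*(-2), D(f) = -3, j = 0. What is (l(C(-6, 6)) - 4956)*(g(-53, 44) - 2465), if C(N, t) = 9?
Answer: 12430872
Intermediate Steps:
l(w) = 3 - 10*w (l(w) = 3 + (5*w)*(-2) = 3 - 10*w)
g(S, K) = 1/(-3 + K) (g(S, K) = 1/(K - 3) = 1/(-3 + K))
(l(C(-6, 6)) - 4956)*(g(-53, 44) - 2465) = ((3 - 10*9) - 4956)*(1/(-3 + 44) - 2465) = ((3 - 90) - 4956)*(1/41 - 2465) = (-87 - 4956)*(1/41 - 2465) = -5043*(-101064/41) = 12430872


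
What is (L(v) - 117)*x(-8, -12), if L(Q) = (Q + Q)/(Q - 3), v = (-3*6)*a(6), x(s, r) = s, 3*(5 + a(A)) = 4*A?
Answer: 17496/19 ≈ 920.84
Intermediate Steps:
a(A) = -5 + 4*A/3 (a(A) = -5 + (4*A)/3 = -5 + 4*A/3)
v = -54 (v = (-3*6)*(-5 + (4/3)*6) = -18*(-5 + 8) = -18*3 = -54)
L(Q) = 2*Q/(-3 + Q) (L(Q) = (2*Q)/(-3 + Q) = 2*Q/(-3 + Q))
(L(v) - 117)*x(-8, -12) = (2*(-54)/(-3 - 54) - 117)*(-8) = (2*(-54)/(-57) - 117)*(-8) = (2*(-54)*(-1/57) - 117)*(-8) = (36/19 - 117)*(-8) = -2187/19*(-8) = 17496/19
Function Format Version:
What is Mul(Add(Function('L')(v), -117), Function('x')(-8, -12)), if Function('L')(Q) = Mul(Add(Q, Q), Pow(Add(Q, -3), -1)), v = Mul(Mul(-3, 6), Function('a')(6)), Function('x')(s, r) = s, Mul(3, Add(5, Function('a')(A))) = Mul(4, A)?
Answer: Rational(17496, 19) ≈ 920.84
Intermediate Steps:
Function('a')(A) = Add(-5, Mul(Rational(4, 3), A)) (Function('a')(A) = Add(-5, Mul(Rational(1, 3), Mul(4, A))) = Add(-5, Mul(Rational(4, 3), A)))
v = -54 (v = Mul(Mul(-3, 6), Add(-5, Mul(Rational(4, 3), 6))) = Mul(-18, Add(-5, 8)) = Mul(-18, 3) = -54)
Function('L')(Q) = Mul(2, Q, Pow(Add(-3, Q), -1)) (Function('L')(Q) = Mul(Mul(2, Q), Pow(Add(-3, Q), -1)) = Mul(2, Q, Pow(Add(-3, Q), -1)))
Mul(Add(Function('L')(v), -117), Function('x')(-8, -12)) = Mul(Add(Mul(2, -54, Pow(Add(-3, -54), -1)), -117), -8) = Mul(Add(Mul(2, -54, Pow(-57, -1)), -117), -8) = Mul(Add(Mul(2, -54, Rational(-1, 57)), -117), -8) = Mul(Add(Rational(36, 19), -117), -8) = Mul(Rational(-2187, 19), -8) = Rational(17496, 19)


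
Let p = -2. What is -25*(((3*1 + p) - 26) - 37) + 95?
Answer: 1645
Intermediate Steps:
-25*(((3*1 + p) - 26) - 37) + 95 = -25*(((3*1 - 2) - 26) - 37) + 95 = -25*(((3 - 2) - 26) - 37) + 95 = -25*((1 - 26) - 37) + 95 = -25*(-25 - 37) + 95 = -25*(-62) + 95 = 1550 + 95 = 1645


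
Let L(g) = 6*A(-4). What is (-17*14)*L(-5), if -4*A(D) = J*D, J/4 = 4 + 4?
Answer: -45696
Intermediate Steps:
J = 32 (J = 4*(4 + 4) = 4*8 = 32)
A(D) = -8*D
L(g) = 192 (L(g) = 6*(-8*(-4)) = 6*32 = 192)
(-17*14)*L(-5) = -17*14*192 = -238*192 = -45696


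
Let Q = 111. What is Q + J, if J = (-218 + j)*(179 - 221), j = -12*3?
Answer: 10779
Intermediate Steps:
j = -36
J = 10668 (J = (-218 - 36)*(179 - 221) = -254*(-42) = 10668)
Q + J = 111 + 10668 = 10779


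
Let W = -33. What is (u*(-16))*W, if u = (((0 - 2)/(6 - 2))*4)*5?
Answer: -5280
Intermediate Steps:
u = -10 (u = (-2/4*4)*5 = (-2*¼*4)*5 = -½*4*5 = -2*5 = -10)
(u*(-16))*W = -10*(-16)*(-33) = 160*(-33) = -5280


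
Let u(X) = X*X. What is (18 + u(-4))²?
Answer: 1156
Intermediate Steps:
u(X) = X²
(18 + u(-4))² = (18 + (-4)²)² = (18 + 16)² = 34² = 1156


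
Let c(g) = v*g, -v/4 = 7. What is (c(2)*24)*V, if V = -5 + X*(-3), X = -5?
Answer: -13440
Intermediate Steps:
v = -28 (v = -4*7 = -28)
V = 10 (V = -5 - 5*(-3) = -5 + 15 = 10)
c(g) = -28*g
(c(2)*24)*V = (-28*2*24)*10 = -56*24*10 = -1344*10 = -13440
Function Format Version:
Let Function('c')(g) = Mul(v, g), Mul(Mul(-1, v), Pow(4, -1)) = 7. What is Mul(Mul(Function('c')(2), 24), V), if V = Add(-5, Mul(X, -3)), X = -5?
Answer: -13440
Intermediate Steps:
v = -28 (v = Mul(-4, 7) = -28)
V = 10 (V = Add(-5, Mul(-5, -3)) = Add(-5, 15) = 10)
Function('c')(g) = Mul(-28, g)
Mul(Mul(Function('c')(2), 24), V) = Mul(Mul(Mul(-28, 2), 24), 10) = Mul(Mul(-56, 24), 10) = Mul(-1344, 10) = -13440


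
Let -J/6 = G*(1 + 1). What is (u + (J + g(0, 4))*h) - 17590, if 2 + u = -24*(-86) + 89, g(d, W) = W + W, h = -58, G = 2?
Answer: -14511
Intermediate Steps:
g(d, W) = 2*W
u = 2151 (u = -2 + (-24*(-86) + 89) = -2 + (2064 + 89) = -2 + 2153 = 2151)
J = -24 (J = -12*(1 + 1) = -12*2 = -6*4 = -24)
(u + (J + g(0, 4))*h) - 17590 = (2151 + (-24 + 2*4)*(-58)) - 17590 = (2151 + (-24 + 8)*(-58)) - 17590 = (2151 - 16*(-58)) - 17590 = (2151 + 928) - 17590 = 3079 - 17590 = -14511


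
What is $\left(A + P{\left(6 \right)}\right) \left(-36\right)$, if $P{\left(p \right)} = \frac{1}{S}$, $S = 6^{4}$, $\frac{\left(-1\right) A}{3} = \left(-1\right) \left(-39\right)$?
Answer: $\frac{151631}{36} \approx 4212.0$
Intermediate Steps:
$A = -117$ ($A = - 3 \left(\left(-1\right) \left(-39\right)\right) = \left(-3\right) 39 = -117$)
$S = 1296$
$P{\left(p \right)} = \frac{1}{1296}$
$\left(A + P{\left(6 \right)}\right) \left(-36\right) = \left(-117 + \frac{1}{1296}\right) \left(-36\right) = \left(- \frac{151631}{1296}\right) \left(-36\right) = \frac{151631}{36}$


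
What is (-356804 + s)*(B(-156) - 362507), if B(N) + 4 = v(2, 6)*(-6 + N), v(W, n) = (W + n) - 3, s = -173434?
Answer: 192646600398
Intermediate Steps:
v(W, n) = -3 + W + n
B(N) = -34 + 5*N (B(N) = -4 + (-3 + 2 + 6)*(-6 + N) = -4 + 5*(-6 + N) = -4 + (-30 + 5*N) = -34 + 5*N)
(-356804 + s)*(B(-156) - 362507) = (-356804 - 173434)*((-34 + 5*(-156)) - 362507) = -530238*((-34 - 780) - 362507) = -530238*(-814 - 362507) = -530238*(-363321) = 192646600398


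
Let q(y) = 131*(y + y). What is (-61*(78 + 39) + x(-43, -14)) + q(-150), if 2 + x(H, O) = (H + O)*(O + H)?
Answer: -43190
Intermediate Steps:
x(H, O) = -2 + (H + O)**2 (x(H, O) = -2 + (H + O)*(O + H) = -2 + (H + O)*(H + O) = -2 + (H + O)**2)
q(y) = 262*y (q(y) = 131*(2*y) = 262*y)
(-61*(78 + 39) + x(-43, -14)) + q(-150) = (-61*(78 + 39) + (-2 + (-43 - 14)**2)) + 262*(-150) = (-61*117 + (-2 + (-57)**2)) - 39300 = (-7137 + (-2 + 3249)) - 39300 = (-7137 + 3247) - 39300 = -3890 - 39300 = -43190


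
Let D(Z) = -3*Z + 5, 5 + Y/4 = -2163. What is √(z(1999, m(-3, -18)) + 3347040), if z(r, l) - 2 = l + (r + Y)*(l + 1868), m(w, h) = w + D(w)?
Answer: I*√9191514 ≈ 3031.8*I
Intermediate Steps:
Y = -8672 (Y = -20 + 4*(-2163) = -20 - 8652 = -8672)
D(Z) = 5 - 3*Z
m(w, h) = 5 - 2*w (m(w, h) = w + (5 - 3*w) = 5 - 2*w)
z(r, l) = 2 + l + (-8672 + r)*(1868 + l) (z(r, l) = 2 + (l + (r - 8672)*(l + 1868)) = 2 + (l + (-8672 + r)*(1868 + l)) = 2 + l + (-8672 + r)*(1868 + l))
√(z(1999, m(-3, -18)) + 3347040) = √((-16199294 - 8671*(5 - 2*(-3)) + 1868*1999 + (5 - 2*(-3))*1999) + 3347040) = √((-16199294 - 8671*(5 + 6) + 3734132 + (5 + 6)*1999) + 3347040) = √((-16199294 - 8671*11 + 3734132 + 11*1999) + 3347040) = √((-16199294 - 95381 + 3734132 + 21989) + 3347040) = √(-12538554 + 3347040) = √(-9191514) = I*√9191514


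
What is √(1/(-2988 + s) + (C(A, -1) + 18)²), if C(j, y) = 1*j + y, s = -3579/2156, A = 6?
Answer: √21978422491145829/6445707 ≈ 23.000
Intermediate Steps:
s = -3579/2156 (s = -3579*1/2156 = -3579/2156 ≈ -1.6600)
C(j, y) = j + y
√(1/(-2988 + s) + (C(A, -1) + 18)²) = √(1/(-2988 - 3579/2156) + ((6 - 1) + 18)²) = √(1/(-6445707/2156) + (5 + 18)²) = √(-2156/6445707 + 23²) = √(-2156/6445707 + 529) = √(3409776847/6445707) = √21978422491145829/6445707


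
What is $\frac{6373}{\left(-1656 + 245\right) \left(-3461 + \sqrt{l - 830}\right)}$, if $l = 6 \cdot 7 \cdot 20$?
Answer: $\frac{22056953}{16901679021} + \frac{6373 \sqrt{10}}{16901679021} \approx 0.0013062$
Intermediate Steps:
$l = 840$ ($l = 42 \cdot 20 = 840$)
$\frac{6373}{\left(-1656 + 245\right) \left(-3461 + \sqrt{l - 830}\right)} = \frac{6373}{\left(-1656 + 245\right) \left(-3461 + \sqrt{840 - 830}\right)} = \frac{6373}{\left(-1411\right) \left(-3461 + \sqrt{10}\right)} = \frac{6373}{4883471 - 1411 \sqrt{10}}$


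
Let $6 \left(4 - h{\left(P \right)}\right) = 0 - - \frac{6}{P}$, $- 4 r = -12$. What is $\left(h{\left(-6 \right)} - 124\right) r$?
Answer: $- \frac{719}{2} \approx -359.5$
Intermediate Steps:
$r = 3$ ($r = \left(- \frac{1}{4}\right) \left(-12\right) = 3$)
$h{\left(P \right)} = 4 - \frac{1}{P}$ ($h{\left(P \right)} = 4 - \frac{0 - - \frac{6}{P}}{6} = 4 - \frac{0 + \frac{6}{P}}{6} = 4 - \frac{6 \frac{1}{P}}{6} = 4 - \frac{1}{P}$)
$\left(h{\left(-6 \right)} - 124\right) r = \left(\left(4 - \frac{1}{-6}\right) - 124\right) 3 = \left(\left(4 - - \frac{1}{6}\right) - 124\right) 3 = \left(\left(4 + \frac{1}{6}\right) - 124\right) 3 = \left(\frac{25}{6} - 124\right) 3 = \left(- \frac{719}{6}\right) 3 = - \frac{719}{2}$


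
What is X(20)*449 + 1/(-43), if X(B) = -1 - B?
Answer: -405448/43 ≈ -9429.0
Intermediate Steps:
X(20)*449 + 1/(-43) = (-1 - 1*20)*449 + 1/(-43) = (-1 - 20)*449 - 1/43 = -21*449 - 1/43 = -9429 - 1/43 = -405448/43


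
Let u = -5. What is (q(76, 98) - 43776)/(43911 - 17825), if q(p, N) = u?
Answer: -43781/26086 ≈ -1.6783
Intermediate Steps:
q(p, N) = -5
(q(76, 98) - 43776)/(43911 - 17825) = (-5 - 43776)/(43911 - 17825) = -43781/26086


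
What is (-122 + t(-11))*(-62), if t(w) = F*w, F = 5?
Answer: 10974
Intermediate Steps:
t(w) = 5*w
(-122 + t(-11))*(-62) = (-122 + 5*(-11))*(-62) = (-122 - 55)*(-62) = -177*(-62) = 10974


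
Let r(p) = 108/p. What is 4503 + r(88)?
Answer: 99093/22 ≈ 4504.2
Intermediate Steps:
4503 + r(88) = 4503 + 108/88 = 4503 + 108*(1/88) = 4503 + 27/22 = 99093/22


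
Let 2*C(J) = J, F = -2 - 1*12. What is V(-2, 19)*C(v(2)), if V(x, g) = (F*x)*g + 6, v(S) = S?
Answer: 538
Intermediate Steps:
F = -14 (F = -2 - 12 = -14)
C(J) = J/2
V(x, g) = 6 - 14*g*x (V(x, g) = (-14*x)*g + 6 = -14*g*x + 6 = 6 - 14*g*x)
V(-2, 19)*C(v(2)) = (6 - 14*19*(-2))*((½)*2) = (6 + 532)*1 = 538*1 = 538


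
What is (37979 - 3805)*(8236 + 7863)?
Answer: 550167226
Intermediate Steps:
(37979 - 3805)*(8236 + 7863) = 34174*16099 = 550167226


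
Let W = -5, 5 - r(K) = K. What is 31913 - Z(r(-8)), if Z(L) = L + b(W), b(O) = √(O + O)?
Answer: 31900 - I*√10 ≈ 31900.0 - 3.1623*I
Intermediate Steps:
r(K) = 5 - K
b(O) = √2*√O (b(O) = √(2*O) = √2*√O)
Z(L) = L + I*√10 (Z(L) = L + √2*√(-5) = L + √2*(I*√5) = L + I*√10)
31913 - Z(r(-8)) = 31913 - ((5 - 1*(-8)) + I*√10) = 31913 - ((5 + 8) + I*√10) = 31913 - (13 + I*√10) = 31913 + (-13 - I*√10) = 31900 - I*√10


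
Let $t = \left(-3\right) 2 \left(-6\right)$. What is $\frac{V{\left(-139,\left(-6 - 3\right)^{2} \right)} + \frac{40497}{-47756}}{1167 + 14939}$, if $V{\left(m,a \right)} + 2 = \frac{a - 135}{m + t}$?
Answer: $- \frac{11430103}{79223288008} \approx -0.00014428$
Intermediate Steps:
$t = 36$ ($t = \left(-6\right) \left(-6\right) = 36$)
$V{\left(m,a \right)} = -2 + \frac{-135 + a}{36 + m}$ ($V{\left(m,a \right)} = -2 + \frac{a - 135}{m + 36} = -2 + \frac{-135 + a}{36 + m}$)
$\frac{V{\left(-139,\left(-6 - 3\right)^{2} \right)} + \frac{40497}{-47756}}{1167 + 14939} = \frac{\frac{-207 + \left(-6 - 3\right)^{2} - -278}{36 - 139} + \frac{40497}{-47756}}{1167 + 14939} = \frac{\frac{-207 + \left(-9\right)^{2} + 278}{-103} + 40497 \left(- \frac{1}{47756}\right)}{16106} = \left(- \frac{-207 + 81 + 278}{103} - \frac{40497}{47756}\right) \frac{1}{16106} = \left(\left(- \frac{1}{103}\right) 152 - \frac{40497}{47756}\right) \frac{1}{16106} = \left(- \frac{152}{103} - \frac{40497}{47756}\right) \frac{1}{16106} = \left(- \frac{11430103}{4918868}\right) \frac{1}{16106} = - \frac{11430103}{79223288008}$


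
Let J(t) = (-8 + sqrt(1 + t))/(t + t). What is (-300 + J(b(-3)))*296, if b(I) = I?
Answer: -265216/3 - 148*I*sqrt(2)/3 ≈ -88405.0 - 69.768*I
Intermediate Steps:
J(t) = (-8 + sqrt(1 + t))/(2*t) (J(t) = (-8 + sqrt(1 + t))/((2*t)) = (-8 + sqrt(1 + t))*(1/(2*t)) = (-8 + sqrt(1 + t))/(2*t))
(-300 + J(b(-3)))*296 = (-300 + (1/2)*(-8 + sqrt(1 - 3))/(-3))*296 = (-300 + (1/2)*(-1/3)*(-8 + sqrt(-2)))*296 = (-300 + (1/2)*(-1/3)*(-8 + I*sqrt(2)))*296 = (-300 + (4/3 - I*sqrt(2)/6))*296 = (-896/3 - I*sqrt(2)/6)*296 = -265216/3 - 148*I*sqrt(2)/3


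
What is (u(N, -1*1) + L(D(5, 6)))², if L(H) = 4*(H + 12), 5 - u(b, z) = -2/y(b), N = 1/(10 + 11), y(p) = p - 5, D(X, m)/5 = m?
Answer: 80550625/2704 ≈ 29789.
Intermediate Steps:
D(X, m) = 5*m
y(p) = -5 + p
N = 1/21 ≈ 0.047619
u(b, z) = 5 + 2/(-5 + b) (u(b, z) = 5 - (-2)/(-5 + b) = 5 + 2/(-5 + b))
L(H) = 48 + 4*H (L(H) = 4*(12 + H) = 48 + 4*H)
(u(N, -1*1) + L(D(5, 6)))² = ((-23 + 5*(1/21))/(-5 + 1/21) + (48 + 4*(5*6)))² = ((-23 + 5/21)/(-104/21) + (48 + 4*30))² = (-21/104*(-478/21) + (48 + 120))² = (239/52 + 168)² = (8975/52)² = 80550625/2704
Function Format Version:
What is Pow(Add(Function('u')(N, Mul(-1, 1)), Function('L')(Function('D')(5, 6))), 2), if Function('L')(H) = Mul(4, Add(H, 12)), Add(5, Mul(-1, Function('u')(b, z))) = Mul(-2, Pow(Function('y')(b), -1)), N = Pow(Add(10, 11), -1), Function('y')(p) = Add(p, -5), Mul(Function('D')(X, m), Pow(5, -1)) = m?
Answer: Rational(80550625, 2704) ≈ 29789.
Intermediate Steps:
Function('D')(X, m) = Mul(5, m)
Function('y')(p) = Add(-5, p)
N = Rational(1, 21) (N = Pow(21, -1) = Rational(1, 21) ≈ 0.047619)
Function('u')(b, z) = Add(5, Mul(2, Pow(Add(-5, b), -1))) (Function('u')(b, z) = Add(5, Mul(-1, Mul(-2, Pow(Add(-5, b), -1)))) = Add(5, Mul(2, Pow(Add(-5, b), -1))))
Function('L')(H) = Add(48, Mul(4, H)) (Function('L')(H) = Mul(4, Add(12, H)) = Add(48, Mul(4, H)))
Pow(Add(Function('u')(N, Mul(-1, 1)), Function('L')(Function('D')(5, 6))), 2) = Pow(Add(Mul(Pow(Add(-5, Rational(1, 21)), -1), Add(-23, Mul(5, Rational(1, 21)))), Add(48, Mul(4, Mul(5, 6)))), 2) = Pow(Add(Mul(Pow(Rational(-104, 21), -1), Add(-23, Rational(5, 21))), Add(48, Mul(4, 30))), 2) = Pow(Add(Mul(Rational(-21, 104), Rational(-478, 21)), Add(48, 120)), 2) = Pow(Add(Rational(239, 52), 168), 2) = Pow(Rational(8975, 52), 2) = Rational(80550625, 2704)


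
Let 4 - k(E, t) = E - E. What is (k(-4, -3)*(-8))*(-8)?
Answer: 256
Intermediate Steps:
k(E, t) = 4 (k(E, t) = 4 - (E - E) = 4 - 1*0 = 4 + 0 = 4)
(k(-4, -3)*(-8))*(-8) = (4*(-8))*(-8) = -32*(-8) = 256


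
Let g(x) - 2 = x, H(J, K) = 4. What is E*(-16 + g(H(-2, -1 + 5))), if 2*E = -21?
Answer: 105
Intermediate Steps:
E = -21/2 (E = (1/2)*(-21) = -21/2 ≈ -10.500)
g(x) = 2 + x
E*(-16 + g(H(-2, -1 + 5))) = -21*(-16 + (2 + 4))/2 = -21*(-16 + 6)/2 = -21/2*(-10) = 105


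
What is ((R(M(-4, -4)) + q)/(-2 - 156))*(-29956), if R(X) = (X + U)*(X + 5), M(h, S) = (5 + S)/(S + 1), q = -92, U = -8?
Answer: -17644084/711 ≈ -24816.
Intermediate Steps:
M(h, S) = (5 + S)/(1 + S)
R(X) = (-8 + X)*(5 + X) (R(X) = (X - 8)*(X + 5) = (-8 + X)*(5 + X))
((R(M(-4, -4)) + q)/(-2 - 156))*(-29956) = (((-40 + ((5 - 4)/(1 - 4))**2 - 3*(5 - 4)/(1 - 4)) - 92)/(-2 - 156))*(-29956) = (((-40 + (1/(-3))**2 - 3/(-3)) - 92)/(-158))*(-29956) = (((-40 + (-1/3*1)**2 - (-1)) - 92)*(-1/158))*(-29956) = (((-40 + (-1/3)**2 - 3*(-1/3)) - 92)*(-1/158))*(-29956) = (((-40 + 1/9 + 1) - 92)*(-1/158))*(-29956) = ((-350/9 - 92)*(-1/158))*(-29956) = -1178/9*(-1/158)*(-29956) = (589/711)*(-29956) = -17644084/711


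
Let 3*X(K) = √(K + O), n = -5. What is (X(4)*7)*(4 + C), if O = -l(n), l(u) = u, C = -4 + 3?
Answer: 21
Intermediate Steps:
C = -1
O = 5 (O = -1*(-5) = 5)
X(K) = √(5 + K)/3 (X(K) = √(K + 5)/3 = √(5 + K)/3)
(X(4)*7)*(4 + C) = ((√(5 + 4)/3)*7)*(4 - 1) = ((√9/3)*7)*3 = (((⅓)*3)*7)*3 = (1*7)*3 = 7*3 = 21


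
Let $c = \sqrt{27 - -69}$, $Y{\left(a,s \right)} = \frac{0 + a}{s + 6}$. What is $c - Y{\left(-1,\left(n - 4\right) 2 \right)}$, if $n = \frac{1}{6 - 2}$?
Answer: $- \frac{2}{3} + 4 \sqrt{6} \approx 9.1313$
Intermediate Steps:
$n = \frac{1}{4} \approx 0.25$
$Y{\left(a,s \right)} = \frac{a}{6 + s}$
$c = 4 \sqrt{6}$ ($c = \sqrt{27 + \left(-53 + 122\right)} = \sqrt{27 + 69} = \sqrt{96} = 4 \sqrt{6} \approx 9.798$)
$c - Y{\left(-1,\left(n - 4\right) 2 \right)} = 4 \sqrt{6} - - \frac{1}{6 + \left(\frac{1}{4} - 4\right) 2} = 4 \sqrt{6} - - \frac{1}{6 - \frac{15}{2}} = 4 \sqrt{6} - - \frac{1}{- \frac{3}{2}} = 4 \sqrt{6} - \left(-1\right) \left(- \frac{2}{3}\right) = 4 \sqrt{6} - \frac{2}{3} = - \frac{2}{3} + 4 \sqrt{6}$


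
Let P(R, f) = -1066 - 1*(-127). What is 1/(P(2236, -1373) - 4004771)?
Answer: -1/4005710 ≈ -2.4964e-7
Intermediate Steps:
P(R, f) = -939 (P(R, f) = -1066 + 127 = -939)
1/(P(2236, -1373) - 4004771) = 1/(-939 - 4004771) = 1/(-4005710) = -1/4005710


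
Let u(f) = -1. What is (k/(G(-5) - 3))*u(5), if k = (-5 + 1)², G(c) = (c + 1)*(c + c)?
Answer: -16/37 ≈ -0.43243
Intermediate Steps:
G(c) = 2*c*(1 + c) (G(c) = (1 + c)*(2*c) = 2*c*(1 + c))
k = 16 (k = (-4)² = 16)
(k/(G(-5) - 3))*u(5) = (16/(2*(-5)*(1 - 5) - 3))*(-1) = (16/(2*(-5)*(-4) - 3))*(-1) = (16/(40 - 3))*(-1) = (16/37)*(-1) = -16/37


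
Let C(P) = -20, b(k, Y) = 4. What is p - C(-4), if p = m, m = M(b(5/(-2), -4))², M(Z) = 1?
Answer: 21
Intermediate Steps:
m = 1 (m = 1² = 1)
p = 1
p - C(-4) = 1 - 1*(-20) = 1 + 20 = 21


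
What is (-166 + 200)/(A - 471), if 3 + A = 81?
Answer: -34/393 ≈ -0.086514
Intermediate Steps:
A = 78 (A = -3 + 81 = 78)
(-166 + 200)/(A - 471) = (-166 + 200)/(78 - 471) = 34/(-393) = 34*(-1/393) = -34/393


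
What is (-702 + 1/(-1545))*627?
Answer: -226679519/515 ≈ -4.4015e+5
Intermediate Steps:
(-702 + 1/(-1545))*627 = (-702 - 1/1545)*627 = -1084591/1545*627 = -226679519/515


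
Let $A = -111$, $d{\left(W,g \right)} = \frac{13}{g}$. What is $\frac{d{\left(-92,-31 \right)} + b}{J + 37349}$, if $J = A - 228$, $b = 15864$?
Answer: $\frac{491771}{1147310} \approx 0.42863$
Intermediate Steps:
$J = -339$ ($J = -111 - 228 = -339$)
$\frac{d{\left(-92,-31 \right)} + b}{J + 37349} = \frac{\frac{13}{-31} + 15864}{-339 + 37349} = \frac{13 \left(- \frac{1}{31}\right) + 15864}{37010} = \left(- \frac{13}{31} + 15864\right) \frac{1}{37010} = \frac{491771}{31} \cdot \frac{1}{37010} = \frac{491771}{1147310}$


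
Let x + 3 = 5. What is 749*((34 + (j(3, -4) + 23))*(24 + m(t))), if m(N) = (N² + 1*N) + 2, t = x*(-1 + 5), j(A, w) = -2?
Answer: 4037110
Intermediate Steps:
x = 2 (x = -3 + 5 = 2)
t = 8 (t = 2*(-1 + 5) = 2*4 = 8)
m(N) = 2 + N + N² (m(N) = (N² + N) + 2 = (N + N²) + 2 = 2 + N + N²)
749*((34 + (j(3, -4) + 23))*(24 + m(t))) = 749*((34 + (-2 + 23))*(24 + (2 + 8 + 8²))) = 749*((34 + 21)*(24 + (2 + 8 + 64))) = 749*(55*(24 + 74)) = 749*(55*98) = 749*5390 = 4037110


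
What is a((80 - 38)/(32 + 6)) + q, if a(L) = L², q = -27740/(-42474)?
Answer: 14372587/7666557 ≈ 1.8747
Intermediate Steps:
q = 13870/21237 (q = -27740*(-1/42474) = 13870/21237 ≈ 0.65311)
a((80 - 38)/(32 + 6)) + q = ((80 - 38)/(32 + 6))² + 13870/21237 = (42/38)² + 13870/21237 = (42*(1/38))² + 13870/21237 = (21/19)² + 13870/21237 = 441/361 + 13870/21237 = 14372587/7666557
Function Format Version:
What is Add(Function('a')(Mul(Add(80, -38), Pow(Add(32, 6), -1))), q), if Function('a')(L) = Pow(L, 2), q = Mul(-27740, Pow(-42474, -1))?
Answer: Rational(14372587, 7666557) ≈ 1.8747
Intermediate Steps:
q = Rational(13870, 21237) (q = Mul(-27740, Rational(-1, 42474)) = Rational(13870, 21237) ≈ 0.65311)
Add(Function('a')(Mul(Add(80, -38), Pow(Add(32, 6), -1))), q) = Add(Pow(Mul(Add(80, -38), Pow(Add(32, 6), -1)), 2), Rational(13870, 21237)) = Add(Pow(Mul(42, Pow(38, -1)), 2), Rational(13870, 21237)) = Add(Pow(Mul(42, Rational(1, 38)), 2), Rational(13870, 21237)) = Add(Pow(Rational(21, 19), 2), Rational(13870, 21237)) = Add(Rational(441, 361), Rational(13870, 21237)) = Rational(14372587, 7666557)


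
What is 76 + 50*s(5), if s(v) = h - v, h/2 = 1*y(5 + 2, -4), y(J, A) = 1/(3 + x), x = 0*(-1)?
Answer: -422/3 ≈ -140.67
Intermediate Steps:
x = 0
y(J, A) = ⅓ (y(J, A) = 1/(3 + 0) = 1/3 = ⅓)
h = ⅔ (h = 2*(1*(⅓)) = 2*(⅓) = ⅔ ≈ 0.66667)
s(v) = ⅔ - v
76 + 50*s(5) = 76 + 50*(⅔ - 1*5) = 76 + 50*(⅔ - 5) = 76 + 50*(-13/3) = 76 - 650/3 = -422/3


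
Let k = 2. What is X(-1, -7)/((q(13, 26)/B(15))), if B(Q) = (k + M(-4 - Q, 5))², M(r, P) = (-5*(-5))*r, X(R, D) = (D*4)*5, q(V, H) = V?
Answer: -31322060/13 ≈ -2.4094e+6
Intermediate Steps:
X(R, D) = 20*D (X(R, D) = (4*D)*5 = 20*D)
M(r, P) = 25*r
B(Q) = (-98 - 25*Q)² (B(Q) = (2 + 25*(-4 - Q))² = (2 + (-100 - 25*Q))² = (-98 - 25*Q)²)
X(-1, -7)/((q(13, 26)/B(15))) = (20*(-7))/((13/((98 + 25*15)²))) = -140*(98 + 375)²/13 = -140/(13/(473²)) = -140/(13/223729) = -140/(13*(1/223729)) = -140/13/223729 = -140*223729/13 = -31322060/13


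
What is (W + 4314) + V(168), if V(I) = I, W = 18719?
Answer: 23201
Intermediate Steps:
(W + 4314) + V(168) = (18719 + 4314) + 168 = 23033 + 168 = 23201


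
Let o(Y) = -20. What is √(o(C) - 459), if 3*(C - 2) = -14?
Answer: I*√479 ≈ 21.886*I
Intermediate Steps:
C = -8/3 (C = 2 + (⅓)*(-14) = 2 - 14/3 = -8/3 ≈ -2.6667)
√(o(C) - 459) = √(-20 - 459) = √(-479) = I*√479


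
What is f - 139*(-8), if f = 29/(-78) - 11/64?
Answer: 2774195/2496 ≈ 1111.5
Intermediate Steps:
f = -1357/2496 (f = 29*(-1/78) - 11*1/64 = -29/78 - 11/64 = -1357/2496 ≈ -0.54367)
f - 139*(-8) = -1357/2496 - 139*(-8) = -1357/2496 + 1112 = 2774195/2496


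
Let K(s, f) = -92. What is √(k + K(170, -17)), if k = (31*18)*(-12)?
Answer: 2*I*√1697 ≈ 82.389*I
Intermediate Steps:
k = -6696 (k = 558*(-12) = -6696)
√(k + K(170, -17)) = √(-6696 - 92) = √(-6788) = 2*I*√1697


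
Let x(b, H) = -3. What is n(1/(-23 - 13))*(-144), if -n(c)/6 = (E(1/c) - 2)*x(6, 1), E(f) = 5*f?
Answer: 471744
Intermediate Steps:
n(c) = -36 + 90/c (n(c) = -6*(5/c - 2)*(-3) = -6*(-2 + 5/c)*(-3) = -6*(6 - 15/c) = -36 + 90/c)
n(1/(-23 - 13))*(-144) = (-36 + 90/(1/(-23 - 13)))*(-144) = (-36 + 90/(1/(-36)))*(-144) = (-36 + 90/(-1/36))*(-144) = (-36 + 90*(-36))*(-144) = (-36 - 3240)*(-144) = -3276*(-144) = 471744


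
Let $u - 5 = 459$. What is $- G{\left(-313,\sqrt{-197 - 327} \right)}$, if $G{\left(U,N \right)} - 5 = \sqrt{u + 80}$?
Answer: $-5 - 4 \sqrt{34} \approx -28.324$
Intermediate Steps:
$u = 464$ ($u = 5 + 459 = 464$)
$G{\left(U,N \right)} = 5 + 4 \sqrt{34}$ ($G{\left(U,N \right)} = 5 + \sqrt{464 + 80} = 5 + \sqrt{544} = 5 + 4 \sqrt{34}$)
$- G{\left(-313,\sqrt{-197 - 327} \right)} = - (5 + 4 \sqrt{34}) = -5 - 4 \sqrt{34}$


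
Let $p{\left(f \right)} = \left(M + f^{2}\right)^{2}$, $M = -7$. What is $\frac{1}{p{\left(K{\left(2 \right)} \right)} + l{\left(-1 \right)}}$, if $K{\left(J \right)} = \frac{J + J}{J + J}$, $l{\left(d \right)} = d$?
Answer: $\frac{1}{35} \approx 0.028571$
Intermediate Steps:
$K{\left(J \right)} = 1$ ($K{\left(J \right)} = \frac{2 J}{2 J} = 2 J \frac{1}{2 J} = 1$)
$p{\left(f \right)} = \left(-7 + f^{2}\right)^{2}$
$\frac{1}{p{\left(K{\left(2 \right)} \right)} + l{\left(-1 \right)}} = \frac{1}{\left(-7 + 1^{2}\right)^{2} - 1} = \frac{1}{\left(-7 + 1\right)^{2} - 1} = \frac{1}{\left(-6\right)^{2} - 1} = \frac{1}{36 - 1} = \frac{1}{35}$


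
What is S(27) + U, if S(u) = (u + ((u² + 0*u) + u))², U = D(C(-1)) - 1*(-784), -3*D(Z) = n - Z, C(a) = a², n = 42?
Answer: 1841578/3 ≈ 6.1386e+5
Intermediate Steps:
D(Z) = -14 + Z/3 (D(Z) = -(42 - Z)/3 = -14 + Z/3)
U = 2311/3 (U = (-14 + (⅓)*(-1)²) - 1*(-784) = (-14 + (⅓)*1) + 784 = (-14 + ⅓) + 784 = -41/3 + 784 = 2311/3 ≈ 770.33)
S(u) = (u² + 2*u)² (S(u) = (u + ((u² + 0) + u))² = (u + (u² + u))² = (u + (u + u²))² = (u² + 2*u)²)
S(27) + U = 27²*(2 + 27)² + 2311/3 = 729*29² + 2311/3 = 729*841 + 2311/3 = 613089 + 2311/3 = 1841578/3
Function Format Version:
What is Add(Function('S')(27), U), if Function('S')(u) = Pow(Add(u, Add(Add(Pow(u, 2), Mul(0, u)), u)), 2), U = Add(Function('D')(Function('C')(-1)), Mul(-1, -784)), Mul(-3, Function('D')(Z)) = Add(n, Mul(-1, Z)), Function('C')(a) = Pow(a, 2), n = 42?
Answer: Rational(1841578, 3) ≈ 6.1386e+5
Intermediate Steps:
Function('D')(Z) = Add(-14, Mul(Rational(1, 3), Z)) (Function('D')(Z) = Mul(Rational(-1, 3), Add(42, Mul(-1, Z))) = Add(-14, Mul(Rational(1, 3), Z)))
U = Rational(2311, 3) (U = Add(Add(-14, Mul(Rational(1, 3), Pow(-1, 2))), Mul(-1, -784)) = Add(Add(-14, Mul(Rational(1, 3), 1)), 784) = Add(Add(-14, Rational(1, 3)), 784) = Add(Rational(-41, 3), 784) = Rational(2311, 3) ≈ 770.33)
Function('S')(u) = Pow(Add(Pow(u, 2), Mul(2, u)), 2) (Function('S')(u) = Pow(Add(u, Add(Add(Pow(u, 2), 0), u)), 2) = Pow(Add(u, Add(Pow(u, 2), u)), 2) = Pow(Add(u, Add(u, Pow(u, 2))), 2) = Pow(Add(Pow(u, 2), Mul(2, u)), 2))
Add(Function('S')(27), U) = Add(Mul(Pow(27, 2), Pow(Add(2, 27), 2)), Rational(2311, 3)) = Add(Mul(729, Pow(29, 2)), Rational(2311, 3)) = Add(Mul(729, 841), Rational(2311, 3)) = Add(613089, Rational(2311, 3)) = Rational(1841578, 3)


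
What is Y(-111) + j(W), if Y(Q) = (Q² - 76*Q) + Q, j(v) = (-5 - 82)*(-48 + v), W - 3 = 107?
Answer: 15252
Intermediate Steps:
W = 110 (W = 3 + 107 = 110)
j(v) = 4176 - 87*v (j(v) = -87*(-48 + v) = 4176 - 87*v)
Y(Q) = Q² - 75*Q
Y(-111) + j(W) = -111*(-75 - 111) + (4176 - 87*110) = -111*(-186) + (4176 - 9570) = 20646 - 5394 = 15252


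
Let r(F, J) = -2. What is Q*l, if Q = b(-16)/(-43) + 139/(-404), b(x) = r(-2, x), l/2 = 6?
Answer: -15507/4343 ≈ -3.5706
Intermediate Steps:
l = 12 (l = 2*6 = 12)
b(x) = -2
Q = -5169/17372 (Q = -2/(-43) + 139/(-404) = -2*(-1/43) + 139*(-1/404) = 2/43 - 139/404 = -5169/17372 ≈ -0.29755)
Q*l = -5169/17372*12 = -15507/4343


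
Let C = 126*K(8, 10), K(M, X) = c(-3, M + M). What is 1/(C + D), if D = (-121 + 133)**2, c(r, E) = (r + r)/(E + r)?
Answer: 13/1116 ≈ 0.011649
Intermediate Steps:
c(r, E) = 2*r/(E + r) (c(r, E) = (2*r)/(E + r) = 2*r/(E + r))
K(M, X) = -6/(-3 + 2*M) (K(M, X) = 2*(-3)/((M + M) - 3) = 2*(-3)/(2*M - 3) = 2*(-3)/(-3 + 2*M) = -6/(-3 + 2*M))
D = 144 (D = 12**2 = 144)
C = -756/13 (C = 126*(-6/(-3 + 2*8)) = 126*(-6/(-3 + 16)) = 126*(-6/13) = -756/13 ≈ -58.154)
1/(C + D) = 1/(-756/13 + 144) = 1/(1116/13) = 13/1116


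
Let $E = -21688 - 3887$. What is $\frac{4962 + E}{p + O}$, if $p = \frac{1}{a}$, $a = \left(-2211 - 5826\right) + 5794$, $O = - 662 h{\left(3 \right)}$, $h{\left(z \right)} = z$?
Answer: $\frac{46234959}{4454599} \approx 10.379$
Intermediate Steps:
$E = -25575$
$O = -1986$ ($O = \left(-662\right) 3 = -1986$)
$a = -2243$ ($a = -8037 + 5794 = -2243$)
$p = - \frac{1}{2243}$ ($p = \frac{1}{-2243} = - \frac{1}{2243} \approx -0.00044583$)
$\frac{4962 + E}{p + O} = \frac{4962 - 25575}{- \frac{1}{2243} - 1986} = - \frac{20613}{- \frac{4454599}{2243}} = \left(-20613\right) \left(- \frac{2243}{4454599}\right) = \frac{46234959}{4454599}$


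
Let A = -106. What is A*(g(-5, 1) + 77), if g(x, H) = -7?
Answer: -7420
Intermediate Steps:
A*(g(-5, 1) + 77) = -106*(-7 + 77) = -106*70 = -7420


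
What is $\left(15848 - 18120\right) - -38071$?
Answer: $35799$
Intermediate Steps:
$\left(15848 - 18120\right) - -38071 = \left(15848 - 18120\right) + 38071 = -2272 + 38071 = 35799$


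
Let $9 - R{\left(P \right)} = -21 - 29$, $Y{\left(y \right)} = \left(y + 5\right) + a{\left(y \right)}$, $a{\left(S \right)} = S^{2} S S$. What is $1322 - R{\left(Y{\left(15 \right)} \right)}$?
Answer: $1263$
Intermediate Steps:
$a{\left(S \right)} = S^{4}$ ($a{\left(S \right)} = S^{3} S = S^{4}$)
$Y{\left(y \right)} = 5 + y + y^{4}$ ($Y{\left(y \right)} = \left(y + 5\right) + y^{4} = \left(5 + y\right) + y^{4} = 5 + y + y^{4}$)
$R{\left(P \right)} = 59$ ($R{\left(P \right)} = 9 - \left(-21 - 29\right) = 9 - -50 = 9 + 50 = 59$)
$1322 - R{\left(Y{\left(15 \right)} \right)} = 1322 - 59 = 1263$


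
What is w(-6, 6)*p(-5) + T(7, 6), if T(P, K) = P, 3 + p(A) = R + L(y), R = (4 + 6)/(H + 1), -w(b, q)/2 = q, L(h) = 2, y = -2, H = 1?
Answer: -41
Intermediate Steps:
w(b, q) = -2*q
R = 5 (R = (4 + 6)/(1 + 1) = 10/2 = 10*(½) = 5)
p(A) = 4 (p(A) = -3 + (5 + 2) = -3 + 7 = 4)
w(-6, 6)*p(-5) + T(7, 6) = -2*6*4 + 7 = -12*4 + 7 = -48 + 7 = -41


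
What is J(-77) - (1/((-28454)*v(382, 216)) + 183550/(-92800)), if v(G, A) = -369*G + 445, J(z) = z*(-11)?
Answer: 3149953912475125/3710289605056 ≈ 848.98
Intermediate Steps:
J(z) = -11*z
v(G, A) = 445 - 369*G
J(-77) - (1/((-28454)*v(382, 216)) + 183550/(-92800)) = -11*(-77) - (1/((-28454)*(445 - 369*382)) + 183550/(-92800)) = 847 - (-1/(28454*(445 - 140958)) + 183550*(-1/92800)) = 847 - (-1/28454/(-140513) - 3671/1856) = 847 - (-1/28454*(-1/140513) - 3671/1856) = 847 - (1/3998156902 - 3671/1856) = 847 - 1*(-7338616992693/3710289605056) = 847 + 7338616992693/3710289605056 = 3149953912475125/3710289605056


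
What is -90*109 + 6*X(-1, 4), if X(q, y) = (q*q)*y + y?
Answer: -9762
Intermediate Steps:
X(q, y) = y + y*q² (X(q, y) = q²*y + y = y*q² + y = y + y*q²)
-90*109 + 6*X(-1, 4) = -90*109 + 6*(4*(1 + (-1)²)) = -9810 + 6*(4*(1 + 1)) = -9810 + 6*(4*2) = -9810 + 6*8 = -9810 + 48 = -9762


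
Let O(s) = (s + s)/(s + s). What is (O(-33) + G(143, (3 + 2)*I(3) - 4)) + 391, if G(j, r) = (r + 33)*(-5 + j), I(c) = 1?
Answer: 5084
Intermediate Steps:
O(s) = 1 (O(s) = (2*s)/((2*s)) = (2*s)*(1/(2*s)) = 1)
G(j, r) = (-5 + j)*(33 + r) (G(j, r) = (33 + r)*(-5 + j) = (-5 + j)*(33 + r))
(O(-33) + G(143, (3 + 2)*I(3) - 4)) + 391 = (1 + (-165 - 5*((3 + 2)*1 - 4) + 33*143 + 143*((3 + 2)*1 - 4))) + 391 = (1 + (-165 - 5*(5*1 - 4) + 4719 + 143*(5*1 - 4))) + 391 = (1 + (-165 - 5*(5 - 4) + 4719 + 143*(5 - 4))) + 391 = (1 + (-165 - 5*1 + 4719 + 143*1)) + 391 = (1 + (-165 - 5 + 4719 + 143)) + 391 = (1 + 4692) + 391 = 4693 + 391 = 5084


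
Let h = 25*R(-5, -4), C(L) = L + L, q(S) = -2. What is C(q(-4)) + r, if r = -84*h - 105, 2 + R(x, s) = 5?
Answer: -6409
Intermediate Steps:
C(L) = 2*L
R(x, s) = 3 (R(x, s) = -2 + 5 = 3)
h = 75 (h = 25*3 = 75)
r = -6405 (r = -84*75 - 105 = -6300 - 105 = -6405)
C(q(-4)) + r = 2*(-2) - 6405 = -4 - 6405 = -6409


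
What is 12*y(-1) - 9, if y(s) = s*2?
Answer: -33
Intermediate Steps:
y(s) = 2*s
12*y(-1) - 9 = 12*(2*(-1)) - 9 = 12*(-2) - 9 = -24 - 9 = -33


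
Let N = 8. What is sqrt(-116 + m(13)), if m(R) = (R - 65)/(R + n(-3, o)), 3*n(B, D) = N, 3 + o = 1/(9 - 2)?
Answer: 2*I*sqrt(65894)/47 ≈ 10.923*I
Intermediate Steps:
o = -20/7 (o = -3 + 1/(9 - 2) = -3 + 1/7 = -20/7 ≈ -2.8571)
n(B, D) = 8/3 (n(B, D) = (1/3)*8 = 8/3)
m(R) = (-65 + R)/(8/3 + R) (m(R) = (R - 65)/(R + 8/3) = (-65 + R)/(8/3 + R))
sqrt(-116 + m(13)) = sqrt(-116 + 3*(-65 + 13)/(8 + 3*13)) = sqrt(-116 + 3*(-52)/(8 + 39)) = sqrt(-116 + 3*(-52)/47) = sqrt(-116 + 3*(1/47)*(-52)) = sqrt(-116 - 156/47) = sqrt(-5608/47) = 2*I*sqrt(65894)/47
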